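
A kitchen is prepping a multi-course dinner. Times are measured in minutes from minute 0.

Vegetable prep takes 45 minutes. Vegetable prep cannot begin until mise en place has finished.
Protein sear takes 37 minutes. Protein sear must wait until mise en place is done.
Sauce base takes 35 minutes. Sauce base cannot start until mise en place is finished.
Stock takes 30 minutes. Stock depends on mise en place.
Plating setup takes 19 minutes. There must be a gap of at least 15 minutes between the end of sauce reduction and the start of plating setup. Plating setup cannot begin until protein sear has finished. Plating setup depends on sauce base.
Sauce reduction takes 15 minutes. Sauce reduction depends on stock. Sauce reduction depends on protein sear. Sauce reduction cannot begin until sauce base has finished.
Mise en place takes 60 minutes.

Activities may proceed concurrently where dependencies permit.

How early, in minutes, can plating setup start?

Nothing blocks mise en place, so it runs from minute 0 to minute 60.
Protein sear waits on mise en place (finishes minute 60), so it starts at minute 60 and finishes at 60 + 37 = minute 97.
Sauce base cannot begin until mise en place (finishes minute 60). It runs from minute 60 to 60 + 35 = minute 95.
After mise en place (finishes minute 60), stock can start at minute 60 and finishes at minute 90.
Sauce reduction has to wait for stock (finishes minute 90); protein sear (finishes minute 97); sauce base (finishes minute 95). The latest of these is minute 97, so sauce reduction runs minute 97 to 97 + 15 = minute 112.
Plating setup waits on sauce reduction (finishes minute 112, plus 15-minute gap → minute 127); protein sear (finishes minute 97); sauce base (finishes minute 95). The latest of these is minute 127, which is the earliest plating setup can start.

127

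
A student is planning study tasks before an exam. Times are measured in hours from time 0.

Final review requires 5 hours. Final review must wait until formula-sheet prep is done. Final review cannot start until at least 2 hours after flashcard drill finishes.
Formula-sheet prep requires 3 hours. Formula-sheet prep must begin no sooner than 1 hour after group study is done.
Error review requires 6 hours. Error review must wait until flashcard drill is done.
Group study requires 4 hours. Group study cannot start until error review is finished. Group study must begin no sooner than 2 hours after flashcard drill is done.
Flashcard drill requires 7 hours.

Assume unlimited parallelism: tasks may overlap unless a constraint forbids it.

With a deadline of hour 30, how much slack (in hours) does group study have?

Nothing blocks flashcard drill, so it runs from hour 0 to hour 7.
After flashcard drill (finishes hour 7), error review can start at hour 7 and finishes at hour 13.
For group study: error review (finishes hour 13); flashcard drill (finishes hour 7, plus 2-hour gap → hour 9). Taking the maximum gives a start of hour 13, and it finishes at 13 + 4 = hour 17.

Working backward from the deadline:
Nothing follows final review; the deadline of hour 30 is its only limit. It must start by 30 − 5 = hour 25.
Since final review (must start by hour 25) depends on it, formula-sheet prep must finish by hour 25. Backing off its 3-hour duration gives a latest start of hour 22.
Group study has to be done before formula-sheet prep (must start by hour 22, minus 1-hour gap → hour 21). That means finishing by hour 21, i.e. starting by 21 − 4 = hour 17.
So group study can start as early as hour 13 and as late as hour 17, giving 17 − 13 = 4 hours of slack.

4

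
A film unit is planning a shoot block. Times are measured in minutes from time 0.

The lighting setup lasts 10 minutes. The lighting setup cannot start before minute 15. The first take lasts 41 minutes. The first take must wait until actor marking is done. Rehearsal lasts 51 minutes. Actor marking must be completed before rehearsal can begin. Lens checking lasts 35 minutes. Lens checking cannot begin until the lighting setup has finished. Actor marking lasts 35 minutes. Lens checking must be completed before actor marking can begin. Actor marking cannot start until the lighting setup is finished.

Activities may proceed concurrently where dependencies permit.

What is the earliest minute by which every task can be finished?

146

The lighting setup cannot begin until its own release at minute 15. It runs from minute 15 to 15 + 10 = minute 25.
After the lighting setup (finishes minute 25), lens checking can start at minute 25 and finishes at minute 60.
Actor marking needs all of lens checking (finishes minute 60); the lighting setup (finishes minute 25). That puts its earliest start at minute 60; it finishes at 60 + 35 = minute 95.
The first take cannot begin until actor marking (finishes minute 95). It runs from minute 95 to 95 + 41 = minute 136.
After actor marking (finishes minute 95), rehearsal can start at minute 95 and finishes at minute 146.
All tasks are finished once the last one completes. Finish times: The lighting setup at 25, Lens checking at 60, Actor marking at 95, Rehearsal at 146, The first take at 136. The latest is minute 146.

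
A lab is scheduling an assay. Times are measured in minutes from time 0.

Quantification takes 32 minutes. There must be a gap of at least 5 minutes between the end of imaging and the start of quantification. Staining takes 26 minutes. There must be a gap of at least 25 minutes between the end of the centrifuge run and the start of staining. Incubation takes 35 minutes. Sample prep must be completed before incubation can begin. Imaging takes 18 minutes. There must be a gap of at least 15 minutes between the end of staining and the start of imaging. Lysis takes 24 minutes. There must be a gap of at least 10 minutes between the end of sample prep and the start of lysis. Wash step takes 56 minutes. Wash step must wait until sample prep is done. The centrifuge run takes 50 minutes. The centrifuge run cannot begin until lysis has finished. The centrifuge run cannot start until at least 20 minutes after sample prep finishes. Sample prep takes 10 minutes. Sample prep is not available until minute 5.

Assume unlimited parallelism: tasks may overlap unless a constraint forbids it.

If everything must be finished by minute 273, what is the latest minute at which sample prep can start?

Quantification must finish by minute 273; it takes 32 minutes, so it must start by 273 − 32 = minute 241.
Imaging must finish before quantification (must start by minute 241, minus 5-minute gap → minute 236). With an 18-minute duration, imaging must start by 236 − 18 = minute 218.
Staining must finish before imaging (must start by minute 218, minus 15-minute gap → minute 203). With a 26-minute duration, staining must start by 203 − 26 = minute 177.
The centrifuge run must finish before staining (must start by minute 177, minus 25-minute gap → minute 152). With a 50-minute duration, the centrifuge run must start by 152 − 50 = minute 102.
Since the centrifuge run (must start by minute 102) depends on it, lysis must finish by minute 102. Backing off its 24-minute duration gives a latest start of minute 78.
Incubation must finish by minute 273; it takes 35 minutes, so it must start by 273 − 35 = minute 238.
To finish by minute 273, wash step (duration 56) must start no later than minute 217.
Sample prep feeds lysis (must start by minute 78, minus 10-minute gap → minute 68); incubation (must start by minute 238); the centrifuge run (must start by minute 102, minus 20-minute gap → minute 82); wash step (must start by minute 217). Taking the minimum, sample prep must finish by minute 68 and start by 68 − 10 = minute 58.

58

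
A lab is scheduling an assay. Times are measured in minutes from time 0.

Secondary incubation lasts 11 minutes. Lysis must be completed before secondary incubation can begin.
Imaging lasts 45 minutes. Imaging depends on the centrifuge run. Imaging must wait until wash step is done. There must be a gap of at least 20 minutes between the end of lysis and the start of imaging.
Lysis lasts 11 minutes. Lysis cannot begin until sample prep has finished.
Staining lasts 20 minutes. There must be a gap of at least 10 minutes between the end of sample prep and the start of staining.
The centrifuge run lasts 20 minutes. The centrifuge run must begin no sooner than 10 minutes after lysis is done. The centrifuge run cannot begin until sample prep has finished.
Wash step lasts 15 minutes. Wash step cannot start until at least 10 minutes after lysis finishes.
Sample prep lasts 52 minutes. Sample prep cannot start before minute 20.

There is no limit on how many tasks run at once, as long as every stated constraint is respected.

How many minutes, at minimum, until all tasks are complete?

Sample prep cannot begin until its own release at minute 20. It runs from minute 20 to 20 + 52 = minute 72.
Staining waits on sample prep (finishes minute 72, plus 10-minute gap → minute 82), so it starts at minute 82 and finishes at 82 + 20 = minute 102.
Lysis waits on sample prep (finishes minute 72), so it starts at minute 72 and finishes at 72 + 11 = minute 83.
Secondary incubation waits on lysis (finishes minute 83), so it starts at minute 83 and finishes at 83 + 11 = minute 94.
Wash step cannot begin until lysis (finishes minute 83, plus 10-minute gap → minute 93). It runs from minute 93 to 93 + 15 = minute 108.
The centrifuge run has to wait for lysis (finishes minute 83, plus 10-minute gap → minute 93); sample prep (finishes minute 72). The latest of these is minute 93, so the centrifuge run runs minute 93 to 93 + 20 = minute 113.
Imaging needs all of the centrifuge run (finishes minute 113); wash step (finishes minute 108); lysis (finishes minute 83, plus 20-minute gap → minute 103). That puts its earliest start at minute 113; it finishes at 113 + 45 = minute 158.
All tasks are finished once the last one completes. Finish times: Sample prep at 72, Lysis at 83, The centrifuge run at 113, Wash step at 108, Staining at 102, Secondary incubation at 94, Imaging at 158. The latest is minute 158.

158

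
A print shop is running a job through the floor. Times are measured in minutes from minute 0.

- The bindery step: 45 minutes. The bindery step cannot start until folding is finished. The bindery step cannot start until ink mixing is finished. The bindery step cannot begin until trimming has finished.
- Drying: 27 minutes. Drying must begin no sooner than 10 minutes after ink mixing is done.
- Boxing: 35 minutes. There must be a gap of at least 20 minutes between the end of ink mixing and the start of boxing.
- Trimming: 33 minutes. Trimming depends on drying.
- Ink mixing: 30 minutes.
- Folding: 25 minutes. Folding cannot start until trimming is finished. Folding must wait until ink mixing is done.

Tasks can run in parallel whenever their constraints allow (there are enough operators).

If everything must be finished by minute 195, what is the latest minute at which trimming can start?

92

Nothing follows the bindery step; the deadline of minute 195 is its only limit. It must start by 195 − 45 = minute 150.
Folding has to be done before the bindery step (must start by minute 150). That means finishing by minute 150, i.e. starting by 150 − 25 = minute 125.
Trimming must finish in time for folding (must start by minute 125); the bindery step (must start by minute 150). The tightest is minute 125, so trimming must start by 125 − 33 = minute 92.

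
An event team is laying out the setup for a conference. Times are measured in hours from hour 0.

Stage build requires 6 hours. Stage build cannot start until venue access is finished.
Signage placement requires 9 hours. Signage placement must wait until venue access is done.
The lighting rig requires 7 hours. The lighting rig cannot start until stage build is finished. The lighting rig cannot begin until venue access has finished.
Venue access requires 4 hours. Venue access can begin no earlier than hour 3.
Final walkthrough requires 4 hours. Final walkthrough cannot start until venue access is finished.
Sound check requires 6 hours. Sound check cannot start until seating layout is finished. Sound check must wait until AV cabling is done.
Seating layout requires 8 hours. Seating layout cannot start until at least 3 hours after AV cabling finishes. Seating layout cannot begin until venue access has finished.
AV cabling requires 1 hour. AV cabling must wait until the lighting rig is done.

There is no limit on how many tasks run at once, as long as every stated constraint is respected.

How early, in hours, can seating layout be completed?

32

Venue access cannot begin until its own release at hour 3. It runs from hour 3 to 3 + 4 = hour 7.
Stage build cannot begin until venue access (finishes hour 7). It runs from hour 7 to 7 + 6 = hour 13.
The lighting rig has to wait for stage build (finishes hour 13); venue access (finishes hour 7). The latest of these is hour 13, so the lighting rig runs hour 13 to 13 + 7 = hour 20.
After the lighting rig (finishes hour 20), AV cabling can start at hour 20 and finishes at hour 21.
Seating layout has to wait for AV cabling (finishes hour 21, plus 3-hour gap → hour 24); venue access (finishes hour 7). The latest of these is hour 24, so seating layout runs hour 24 to 24 + 8 = hour 32.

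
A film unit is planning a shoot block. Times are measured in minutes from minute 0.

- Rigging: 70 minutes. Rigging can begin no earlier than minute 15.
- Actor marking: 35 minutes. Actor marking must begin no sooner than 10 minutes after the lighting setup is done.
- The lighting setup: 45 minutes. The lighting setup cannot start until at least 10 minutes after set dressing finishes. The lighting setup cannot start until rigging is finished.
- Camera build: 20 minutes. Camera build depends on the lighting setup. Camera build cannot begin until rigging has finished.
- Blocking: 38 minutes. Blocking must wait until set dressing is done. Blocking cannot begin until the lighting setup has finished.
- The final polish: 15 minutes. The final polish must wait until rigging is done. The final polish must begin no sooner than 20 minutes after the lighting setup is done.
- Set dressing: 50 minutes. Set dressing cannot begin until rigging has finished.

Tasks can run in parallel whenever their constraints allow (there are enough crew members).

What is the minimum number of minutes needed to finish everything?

235

Rigging waits on its own release at minute 15, so it starts at minute 15 and finishes at 15 + 70 = minute 85.
After rigging (finishes minute 85), set dressing can start at minute 85 and finishes at minute 135.
The lighting setup needs all of set dressing (finishes minute 135, plus 10-minute gap → minute 145); rigging (finishes minute 85). That puts its earliest start at minute 145; it finishes at 145 + 45 = minute 190.
The final polish has to wait for rigging (finishes minute 85); the lighting setup (finishes minute 190, plus 20-minute gap → minute 210). The latest of these is minute 210, so the final polish runs minute 210 to 210 + 15 = minute 225.
After the lighting setup (finishes minute 190, plus 10-minute gap → minute 200), actor marking can start at minute 200 and finishes at minute 235.
Blocking has to wait for set dressing (finishes minute 135); the lighting setup (finishes minute 190). The latest of these is minute 190, so blocking runs minute 190 to 190 + 38 = minute 228.
Camera build has to wait for the lighting setup (finishes minute 190); rigging (finishes minute 85). The latest of these is minute 190, so camera build runs minute 190 to 190 + 20 = minute 210.
All tasks are finished once the last one completes. Finish times: Rigging at 85, Set dressing at 135, The lighting setup at 190, Camera build at 210, Blocking at 228, Actor marking at 235, The final polish at 225. The latest is minute 235.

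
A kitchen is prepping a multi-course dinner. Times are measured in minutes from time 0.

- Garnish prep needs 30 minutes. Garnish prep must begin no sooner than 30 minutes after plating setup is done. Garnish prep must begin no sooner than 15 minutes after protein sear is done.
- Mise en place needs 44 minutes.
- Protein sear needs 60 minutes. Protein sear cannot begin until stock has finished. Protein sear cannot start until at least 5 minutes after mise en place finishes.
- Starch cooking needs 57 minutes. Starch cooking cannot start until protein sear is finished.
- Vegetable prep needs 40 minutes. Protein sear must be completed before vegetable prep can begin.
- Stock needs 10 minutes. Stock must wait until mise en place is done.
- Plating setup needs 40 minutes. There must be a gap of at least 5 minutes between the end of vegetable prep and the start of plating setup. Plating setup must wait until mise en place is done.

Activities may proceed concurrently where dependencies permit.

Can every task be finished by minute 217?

Mise en place has no prerequisites, so it starts at minute 0 and finishes at minute 44.
After mise en place (finishes minute 44), stock can start at minute 44 and finishes at minute 54.
Protein sear needs all of stock (finishes minute 54); mise en place (finishes minute 44, plus 5-minute gap → minute 49). That puts its earliest start at minute 54; it finishes at 54 + 60 = minute 114.
Starch cooking cannot begin until protein sear (finishes minute 114). It runs from minute 114 to 114 + 57 = minute 171.
After protein sear (finishes minute 114), vegetable prep can start at minute 114 and finishes at minute 154.
For plating setup: vegetable prep (finishes minute 154, plus 5-minute gap → minute 159); mise en place (finishes minute 44). Taking the maximum gives a start of minute 159, and it finishes at 159 + 40 = minute 199.
Garnish prep has to wait for plating setup (finishes minute 199, plus 30-minute gap → minute 229); protein sear (finishes minute 114, plus 15-minute gap → minute 129). The latest of these is minute 229, so garnish prep runs minute 229 to 229 + 30 = minute 259.
The earliest everything can be done is minute 259, which is after the deadline of 217, so it is not possible.

No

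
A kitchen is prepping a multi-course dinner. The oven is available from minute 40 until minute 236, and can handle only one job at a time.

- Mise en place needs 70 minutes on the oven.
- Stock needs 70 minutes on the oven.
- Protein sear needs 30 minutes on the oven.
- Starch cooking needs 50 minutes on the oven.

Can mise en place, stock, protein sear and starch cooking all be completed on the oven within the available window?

The oven window is 236 − 40 = 196 minutes.
Running back to back, the jobs need 70 + 70 + 30 + 50 = 220 minutes on the oven.
Since 220 > 196, they cannot all fit.

No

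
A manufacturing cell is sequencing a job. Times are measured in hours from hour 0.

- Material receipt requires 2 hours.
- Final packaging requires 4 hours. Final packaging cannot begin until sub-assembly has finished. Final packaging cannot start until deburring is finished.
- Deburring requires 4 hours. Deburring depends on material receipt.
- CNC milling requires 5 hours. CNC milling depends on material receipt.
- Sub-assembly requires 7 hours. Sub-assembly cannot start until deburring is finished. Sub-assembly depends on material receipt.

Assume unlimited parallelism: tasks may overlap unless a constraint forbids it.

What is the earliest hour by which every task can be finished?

Material receipt has no prerequisites, so it starts at hour 0 and finishes at hour 2.
CNC milling waits on material receipt (finishes hour 2), so it starts at hour 2 and finishes at 2 + 5 = hour 7.
After material receipt (finishes hour 2), deburring can start at hour 2 and finishes at hour 6.
Sub-assembly has to wait for deburring (finishes hour 6); material receipt (finishes hour 2). The latest of these is hour 6, so sub-assembly runs hour 6 to 6 + 7 = hour 13.
Final packaging has to wait for sub-assembly (finishes hour 13); deburring (finishes hour 6). The latest of these is hour 13, so final packaging runs hour 13 to 13 + 4 = hour 17.
All tasks are finished once the last one completes. Finish times: Material receipt at 2, Deburring at 6, CNC milling at 7, Sub-assembly at 13, Final packaging at 17. The latest is hour 17.

17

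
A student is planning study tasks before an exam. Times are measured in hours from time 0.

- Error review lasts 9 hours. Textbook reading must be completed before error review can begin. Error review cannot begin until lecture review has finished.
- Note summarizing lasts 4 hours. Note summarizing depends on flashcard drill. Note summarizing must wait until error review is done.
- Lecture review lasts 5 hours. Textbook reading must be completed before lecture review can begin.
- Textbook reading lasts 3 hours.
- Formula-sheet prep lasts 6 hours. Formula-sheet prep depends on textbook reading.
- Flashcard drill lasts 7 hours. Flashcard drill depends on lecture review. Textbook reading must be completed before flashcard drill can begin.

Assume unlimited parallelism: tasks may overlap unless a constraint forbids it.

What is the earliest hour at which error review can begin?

8

Nothing blocks textbook reading, so it runs from hour 0 to hour 3.
After textbook reading (finishes hour 3), lecture review can start at hour 3 and finishes at hour 8.
Error review waits on textbook reading (finishes hour 3); lecture review (finishes hour 8). The latest of these is hour 8, which is the earliest error review can start.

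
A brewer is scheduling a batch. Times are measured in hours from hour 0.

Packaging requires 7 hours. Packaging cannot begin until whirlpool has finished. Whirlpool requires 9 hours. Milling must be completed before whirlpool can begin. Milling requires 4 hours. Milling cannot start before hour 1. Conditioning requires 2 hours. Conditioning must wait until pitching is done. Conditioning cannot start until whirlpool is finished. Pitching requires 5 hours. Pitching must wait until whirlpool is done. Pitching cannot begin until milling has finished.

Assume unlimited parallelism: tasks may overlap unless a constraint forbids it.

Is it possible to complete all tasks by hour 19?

No

After its own release at hour 1, milling can start at hour 1 and finishes at hour 5.
Whirlpool cannot begin until milling (finishes hour 5). It runs from hour 5 to 5 + 9 = hour 14.
Packaging cannot begin until whirlpool (finishes hour 14). It runs from hour 14 to 14 + 7 = hour 21.
Pitching cannot start until whirlpool (finishes hour 14); milling (finishes hour 5). The controlling bound is hour 14, so pitching finishes at 14 + 5 = hour 19.
Conditioning needs all of pitching (finishes hour 19); whirlpool (finishes hour 14). That puts its earliest start at hour 19; it finishes at 19 + 2 = hour 21.
The earliest everything can be done is hour 21, which is after the deadline of 19, so it is not possible.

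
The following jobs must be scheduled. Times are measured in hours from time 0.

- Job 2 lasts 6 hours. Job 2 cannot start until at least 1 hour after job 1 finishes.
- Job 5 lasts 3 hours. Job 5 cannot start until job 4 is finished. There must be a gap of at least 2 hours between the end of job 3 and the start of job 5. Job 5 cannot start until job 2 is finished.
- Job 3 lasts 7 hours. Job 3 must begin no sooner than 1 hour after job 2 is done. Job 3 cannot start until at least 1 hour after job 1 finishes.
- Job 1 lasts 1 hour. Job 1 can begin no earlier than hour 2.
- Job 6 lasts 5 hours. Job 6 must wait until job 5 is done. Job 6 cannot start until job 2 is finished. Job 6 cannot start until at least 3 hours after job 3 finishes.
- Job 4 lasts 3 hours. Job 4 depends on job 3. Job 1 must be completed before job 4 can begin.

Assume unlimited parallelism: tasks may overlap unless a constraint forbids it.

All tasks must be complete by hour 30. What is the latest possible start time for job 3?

Job 6 must finish by hour 30; it takes 5 hours, so it must start by 30 − 5 = hour 25.
Job 5 must finish before job 6 (must start by hour 25). With a 3-hour duration, job 5 must start by 25 − 3 = hour 22.
Since job 5 (must start by hour 22) depends on it, job 4 must finish by hour 22. Backing off its 3-hour duration gives a latest start of hour 19.
For job 3: job 4 (must start by hour 19); job 5 (must start by hour 22, minus 2-hour gap → hour 20); job 6 (must start by hour 25, minus 3-hour gap → hour 22). The most restrictive is hour 19; with a 7-hour duration, job 3 must start by hour 12.

12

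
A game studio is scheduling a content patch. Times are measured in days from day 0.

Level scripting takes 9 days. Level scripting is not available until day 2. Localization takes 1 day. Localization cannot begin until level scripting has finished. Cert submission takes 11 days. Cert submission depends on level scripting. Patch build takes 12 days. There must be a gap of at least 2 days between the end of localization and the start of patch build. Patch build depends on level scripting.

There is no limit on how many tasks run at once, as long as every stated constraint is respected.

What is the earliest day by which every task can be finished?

Level scripting cannot begin until its own release at day 2. It runs from day 2 to 2 + 9 = day 11.
Cert submission waits on level scripting (finishes day 11), so it starts at day 11 and finishes at 11 + 11 = day 22.
Localization waits on level scripting (finishes day 11), so it starts at day 11 and finishes at 11 + 1 = day 12.
Patch build cannot start until localization (finishes day 12, plus 2-day gap → day 14); level scripting (finishes day 11). The controlling bound is day 14, so patch build finishes at 14 + 12 = day 26.
All tasks are finished once the last one completes. Finish times: Level scripting at 11, Localization at 12, Cert submission at 22, Patch build at 26. The latest is day 26.

26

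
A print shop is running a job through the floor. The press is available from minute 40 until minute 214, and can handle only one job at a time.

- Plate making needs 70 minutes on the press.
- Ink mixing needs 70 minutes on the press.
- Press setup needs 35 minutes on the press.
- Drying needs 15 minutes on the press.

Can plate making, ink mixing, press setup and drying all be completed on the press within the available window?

The press window is 214 − 40 = 174 minutes.
Running back to back, the jobs need 70 + 70 + 35 + 15 = 190 minutes on the press.
Since 190 > 174, they cannot all fit.

No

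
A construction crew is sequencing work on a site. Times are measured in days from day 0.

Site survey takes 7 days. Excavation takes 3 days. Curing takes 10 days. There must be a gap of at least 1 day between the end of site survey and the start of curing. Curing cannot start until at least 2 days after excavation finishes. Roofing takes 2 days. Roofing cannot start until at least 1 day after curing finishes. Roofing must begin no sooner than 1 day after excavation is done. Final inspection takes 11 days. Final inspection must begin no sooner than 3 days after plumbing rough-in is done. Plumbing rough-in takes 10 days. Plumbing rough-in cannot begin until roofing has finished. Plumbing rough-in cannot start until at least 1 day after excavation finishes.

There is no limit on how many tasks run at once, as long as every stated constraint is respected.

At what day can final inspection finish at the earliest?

45

Excavation can start immediately at day 0; it finishes at day 3.
Site survey has no prerequisites, so it starts at day 0 and finishes at day 7.
Curing needs all of site survey (finishes day 7, plus 1-day gap → day 8); excavation (finishes day 3, plus 2-day gap → day 5). That puts its earliest start at day 8; it finishes at 8 + 10 = day 18.
Roofing cannot start until curing (finishes day 18, plus 1-day gap → day 19); excavation (finishes day 3, plus 1-day gap → day 4). The controlling bound is day 19, so roofing finishes at 19 + 2 = day 21.
Plumbing rough-in cannot start until roofing (finishes day 21); excavation (finishes day 3, plus 1-day gap → day 4). The controlling bound is day 21, so plumbing rough-in finishes at 21 + 10 = day 31.
Final inspection cannot begin until plumbing rough-in (finishes day 31, plus 3-day gap → day 34). It runs from day 34 to 34 + 11 = day 45.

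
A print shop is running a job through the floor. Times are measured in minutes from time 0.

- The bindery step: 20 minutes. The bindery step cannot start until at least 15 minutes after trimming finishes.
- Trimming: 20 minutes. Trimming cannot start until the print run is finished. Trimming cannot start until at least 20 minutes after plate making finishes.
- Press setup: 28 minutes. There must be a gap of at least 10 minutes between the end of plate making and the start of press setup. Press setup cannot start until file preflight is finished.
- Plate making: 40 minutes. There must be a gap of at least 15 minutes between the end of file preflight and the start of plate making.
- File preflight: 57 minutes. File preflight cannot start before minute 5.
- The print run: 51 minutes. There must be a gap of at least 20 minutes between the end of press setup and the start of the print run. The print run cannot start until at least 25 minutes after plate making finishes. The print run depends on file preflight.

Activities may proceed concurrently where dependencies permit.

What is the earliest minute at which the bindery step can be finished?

281

After its own release at minute 5, file preflight can start at minute 5 and finishes at minute 62.
Plate making cannot begin until file preflight (finishes minute 62, plus 15-minute gap → minute 77). It runs from minute 77 to 77 + 40 = minute 117.
For press setup: plate making (finishes minute 117, plus 10-minute gap → minute 127); file preflight (finishes minute 62). Taking the maximum gives a start of minute 127, and it finishes at 127 + 28 = minute 155.
The print run has to wait for press setup (finishes minute 155, plus 20-minute gap → minute 175); plate making (finishes minute 117, plus 25-minute gap → minute 142); file preflight (finishes minute 62). The latest of these is minute 175, so the print run runs minute 175 to 175 + 51 = minute 226.
Trimming needs all of the print run (finishes minute 226); plate making (finishes minute 117, plus 20-minute gap → minute 137). That puts its earliest start at minute 226; it finishes at 226 + 20 = minute 246.
The bindery step waits on trimming (finishes minute 246, plus 15-minute gap → minute 261), so it starts at minute 261 and finishes at 261 + 20 = minute 281.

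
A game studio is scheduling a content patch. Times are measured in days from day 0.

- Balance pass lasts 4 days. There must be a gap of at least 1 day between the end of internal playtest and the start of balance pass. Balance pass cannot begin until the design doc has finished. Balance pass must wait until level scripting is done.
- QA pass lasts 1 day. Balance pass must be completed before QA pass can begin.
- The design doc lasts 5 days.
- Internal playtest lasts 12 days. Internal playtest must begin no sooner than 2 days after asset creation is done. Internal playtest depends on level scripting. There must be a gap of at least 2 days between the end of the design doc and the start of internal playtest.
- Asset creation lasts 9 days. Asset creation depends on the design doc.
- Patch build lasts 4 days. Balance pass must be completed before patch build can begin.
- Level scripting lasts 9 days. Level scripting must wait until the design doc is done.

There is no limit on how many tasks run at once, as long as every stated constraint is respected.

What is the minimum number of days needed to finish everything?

37

The design doc has no prerequisites, so it starts at day 0 and finishes at day 5.
Level scripting cannot begin until the design doc (finishes day 5). It runs from day 5 to 5 + 9 = day 14.
Asset creation cannot begin until the design doc (finishes day 5). It runs from day 5 to 5 + 9 = day 14.
For internal playtest: asset creation (finishes day 14, plus 2-day gap → day 16); level scripting (finishes day 14); the design doc (finishes day 5, plus 2-day gap → day 7). Taking the maximum gives a start of day 16, and it finishes at 16 + 12 = day 28.
Balance pass has to wait for internal playtest (finishes day 28, plus 1-day gap → day 29); the design doc (finishes day 5); level scripting (finishes day 14). The latest of these is day 29, so balance pass runs day 29 to 29 + 4 = day 33.
Patch build waits on balance pass (finishes day 33), so it starts at day 33 and finishes at 33 + 4 = day 37.
QA pass cannot begin until balance pass (finishes day 33). It runs from day 33 to 33 + 1 = day 34.
All tasks are finished once the last one completes. Finish times: The design doc at 5, Asset creation at 14, Level scripting at 14, Internal playtest at 28, Balance pass at 33, QA pass at 34, Patch build at 37. The latest is day 37.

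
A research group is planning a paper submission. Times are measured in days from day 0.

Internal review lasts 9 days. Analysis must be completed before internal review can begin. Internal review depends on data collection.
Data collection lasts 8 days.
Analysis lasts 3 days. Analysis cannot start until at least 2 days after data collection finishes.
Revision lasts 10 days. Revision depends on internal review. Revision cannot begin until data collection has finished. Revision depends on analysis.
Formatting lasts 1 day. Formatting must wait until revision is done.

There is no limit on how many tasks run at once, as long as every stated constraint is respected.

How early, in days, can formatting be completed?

Data collection can start immediately at day 0; it finishes at day 8.
Analysis waits on data collection (finishes day 8, plus 2-day gap → day 10), so it starts at day 10 and finishes at 10 + 3 = day 13.
Internal review has to wait for analysis (finishes day 13); data collection (finishes day 8). The latest of these is day 13, so internal review runs day 13 to 13 + 9 = day 22.
Revision cannot start until internal review (finishes day 22); data collection (finishes day 8); analysis (finishes day 13). The controlling bound is day 22, so revision finishes at 22 + 10 = day 32.
After revision (finishes day 32), formatting can start at day 32 and finishes at day 33.

33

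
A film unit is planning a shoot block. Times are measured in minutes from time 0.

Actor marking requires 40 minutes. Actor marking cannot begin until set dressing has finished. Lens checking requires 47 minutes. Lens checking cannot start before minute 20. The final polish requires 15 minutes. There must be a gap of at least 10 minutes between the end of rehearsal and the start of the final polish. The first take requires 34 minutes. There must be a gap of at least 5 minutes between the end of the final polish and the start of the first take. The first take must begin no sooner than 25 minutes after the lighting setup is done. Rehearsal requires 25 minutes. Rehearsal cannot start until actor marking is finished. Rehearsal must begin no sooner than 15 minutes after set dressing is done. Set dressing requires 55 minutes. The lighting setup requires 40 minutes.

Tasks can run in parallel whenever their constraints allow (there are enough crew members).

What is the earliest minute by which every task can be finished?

184

After its own release at minute 20, lens checking can start at minute 20 and finishes at minute 67.
The lighting setup has no prerequisites, so it starts at minute 0 and finishes at minute 40.
Set dressing can start immediately at minute 0; it finishes at minute 55.
After set dressing (finishes minute 55), actor marking can start at minute 55 and finishes at minute 95.
Rehearsal has to wait for actor marking (finishes minute 95); set dressing (finishes minute 55, plus 15-minute gap → minute 70). The latest of these is minute 95, so rehearsal runs minute 95 to 95 + 25 = minute 120.
After rehearsal (finishes minute 120, plus 10-minute gap → minute 130), the final polish can start at minute 130 and finishes at minute 145.
The first take cannot start until the final polish (finishes minute 145, plus 5-minute gap → minute 150); the lighting setup (finishes minute 40, plus 25-minute gap → minute 65). The controlling bound is minute 150, so the first take finishes at 150 + 34 = minute 184.
All tasks are finished once the last one completes. Finish times: Set dressing at 55, The lighting setup at 40, Lens checking at 67, Actor marking at 95, Rehearsal at 120, The final polish at 145, The first take at 184. The latest is minute 184.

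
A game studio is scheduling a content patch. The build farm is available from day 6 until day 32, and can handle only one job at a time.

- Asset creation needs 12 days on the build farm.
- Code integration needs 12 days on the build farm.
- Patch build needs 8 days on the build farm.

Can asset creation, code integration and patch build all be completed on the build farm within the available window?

No

The build farm window is 32 − 6 = 26 days.
Running back to back, the jobs need 12 + 12 + 8 = 32 days on the build farm.
Since 32 > 26, they cannot all fit.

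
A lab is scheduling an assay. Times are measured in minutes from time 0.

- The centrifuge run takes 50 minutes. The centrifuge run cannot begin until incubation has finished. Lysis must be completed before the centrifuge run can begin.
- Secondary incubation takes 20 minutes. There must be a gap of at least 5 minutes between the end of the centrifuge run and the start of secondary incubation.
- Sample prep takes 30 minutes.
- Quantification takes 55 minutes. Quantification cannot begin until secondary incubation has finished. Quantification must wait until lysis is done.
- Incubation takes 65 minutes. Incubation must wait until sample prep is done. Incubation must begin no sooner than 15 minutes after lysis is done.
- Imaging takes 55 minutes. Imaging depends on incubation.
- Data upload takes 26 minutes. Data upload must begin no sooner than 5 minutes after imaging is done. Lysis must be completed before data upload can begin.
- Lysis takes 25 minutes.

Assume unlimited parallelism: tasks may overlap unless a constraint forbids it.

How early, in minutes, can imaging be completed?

Lysis can start immediately at minute 0; it finishes at minute 25.
Sample prep has no prerequisites, so it starts at minute 0 and finishes at minute 30.
Incubation has to wait for sample prep (finishes minute 30); lysis (finishes minute 25, plus 15-minute gap → minute 40). The latest of these is minute 40, so incubation runs minute 40 to 40 + 65 = minute 105.
Imaging waits on incubation (finishes minute 105), so it starts at minute 105 and finishes at 105 + 55 = minute 160.

160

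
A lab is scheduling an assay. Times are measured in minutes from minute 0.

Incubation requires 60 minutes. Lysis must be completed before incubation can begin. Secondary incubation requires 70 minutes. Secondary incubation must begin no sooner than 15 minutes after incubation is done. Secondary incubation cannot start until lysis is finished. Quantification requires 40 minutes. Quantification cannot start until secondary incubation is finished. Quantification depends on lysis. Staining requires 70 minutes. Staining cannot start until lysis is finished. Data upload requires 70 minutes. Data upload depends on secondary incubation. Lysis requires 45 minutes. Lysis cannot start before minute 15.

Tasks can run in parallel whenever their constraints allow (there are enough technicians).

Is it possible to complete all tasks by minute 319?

Lysis waits on its own release at minute 15, so it starts at minute 15 and finishes at 15 + 45 = minute 60.
After lysis (finishes minute 60), staining can start at minute 60 and finishes at minute 130.
Incubation cannot begin until lysis (finishes minute 60). It runs from minute 60 to 60 + 60 = minute 120.
Secondary incubation cannot start until incubation (finishes minute 120, plus 15-minute gap → minute 135); lysis (finishes minute 60). The controlling bound is minute 135, so secondary incubation finishes at 135 + 70 = minute 205.
Data upload cannot begin until secondary incubation (finishes minute 205). It runs from minute 205 to 205 + 70 = minute 275.
Quantification has to wait for secondary incubation (finishes minute 205); lysis (finishes minute 60). The latest of these is minute 205, so quantification runs minute 205 to 205 + 40 = minute 245.
Every task is finished by minute 275, which is no later than the deadline of 319, so the schedule is feasible.

Yes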